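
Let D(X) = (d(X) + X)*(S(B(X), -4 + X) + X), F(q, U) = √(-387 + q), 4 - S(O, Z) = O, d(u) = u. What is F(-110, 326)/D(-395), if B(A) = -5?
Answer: I*√497/304940 ≈ 7.3108e-5*I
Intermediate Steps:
S(O, Z) = 4 - O
D(X) = 2*X*(9 + X) (D(X) = (X + X)*((4 - 1*(-5)) + X) = (2*X)*((4 + 5) + X) = (2*X)*(9 + X) = 2*X*(9 + X))
F(-110, 326)/D(-395) = √(-387 - 110)/((2*(-395)*(9 - 395))) = √(-497)/((2*(-395)*(-386))) = (I*√497)/304940 = (I*√497)*(1/304940) = I*√497/304940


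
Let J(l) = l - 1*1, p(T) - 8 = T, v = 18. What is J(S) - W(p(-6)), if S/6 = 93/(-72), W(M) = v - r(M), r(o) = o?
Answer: -99/4 ≈ -24.750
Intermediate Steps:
p(T) = 8 + T
W(M) = 18 - M
S = -31/4 (S = 6*(93/(-72)) = 6*(93*(-1/72)) = 6*(-31/24) = -31/4 ≈ -7.7500)
J(l) = -1 + l (J(l) = l - 1 = -1 + l)
J(S) - W(p(-6)) = (-1 - 31/4) - (18 - (8 - 6)) = -35/4 - (18 - 1*2) = -35/4 - (18 - 2) = -35/4 - 1*16 = -35/4 - 16 = -99/4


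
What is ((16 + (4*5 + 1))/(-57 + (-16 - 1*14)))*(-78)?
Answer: 962/29 ≈ 33.172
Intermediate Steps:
((16 + (4*5 + 1))/(-57 + (-16 - 1*14)))*(-78) = ((16 + (20 + 1))/(-57 + (-16 - 14)))*(-78) = ((16 + 21)/(-57 - 30))*(-78) = (37/(-87))*(-78) = (37*(-1/87))*(-78) = -37/87*(-78) = 962/29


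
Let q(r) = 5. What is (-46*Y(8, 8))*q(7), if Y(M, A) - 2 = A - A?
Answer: -460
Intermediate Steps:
Y(M, A) = 2 (Y(M, A) = 2 + (A - A) = 2 + 0 = 2)
(-46*Y(8, 8))*q(7) = -46*2*5 = -92*5 = -460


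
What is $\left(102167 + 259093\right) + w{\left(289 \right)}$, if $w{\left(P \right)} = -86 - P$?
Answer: $360885$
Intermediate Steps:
$\left(102167 + 259093\right) + w{\left(289 \right)} = \left(102167 + 259093\right) - 375 = 361260 - 375 = 360885$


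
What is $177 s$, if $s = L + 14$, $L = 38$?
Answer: $9204$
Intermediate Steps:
$s = 52$ ($s = 38 + 14 = 52$)
$177 s = 177 \cdot 52 = 9204$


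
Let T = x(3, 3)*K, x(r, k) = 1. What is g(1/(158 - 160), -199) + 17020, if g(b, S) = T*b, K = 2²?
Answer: 17018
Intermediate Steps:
K = 4
T = 4 (T = 1*4 = 4)
g(b, S) = 4*b
g(1/(158 - 160), -199) + 17020 = 4/(158 - 160) + 17020 = 4/(-2) + 17020 = 4*(-½) + 17020 = -2 + 17020 = 17018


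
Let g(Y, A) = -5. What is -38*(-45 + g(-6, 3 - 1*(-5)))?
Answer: 1900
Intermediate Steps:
-38*(-45 + g(-6, 3 - 1*(-5))) = -38*(-45 - 5) = -38*(-50) = 1900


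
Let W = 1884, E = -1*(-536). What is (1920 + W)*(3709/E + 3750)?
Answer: 1915037259/134 ≈ 1.4291e+7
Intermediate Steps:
E = 536
(1920 + W)*(3709/E + 3750) = (1920 + 1884)*(3709/536 + 3750) = 3804*(3709*(1/536) + 3750) = 3804*(3709/536 + 3750) = 3804*(2013709/536) = 1915037259/134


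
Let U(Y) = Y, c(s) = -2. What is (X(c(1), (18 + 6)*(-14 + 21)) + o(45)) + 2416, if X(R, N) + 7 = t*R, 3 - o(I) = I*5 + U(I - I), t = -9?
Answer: 2205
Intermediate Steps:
o(I) = 3 - 5*I (o(I) = 3 - (I*5 + (I - I)) = 3 - (5*I + 0) = 3 - 5*I)
X(R, N) = -7 - 9*R
(X(c(1), (18 + 6)*(-14 + 21)) + o(45)) + 2416 = ((-7 - 9*(-2)) + (3 - 5*45)) + 2416 = ((-7 + 18) + (3 - 225)) + 2416 = (11 - 222) + 2416 = -211 + 2416 = 2205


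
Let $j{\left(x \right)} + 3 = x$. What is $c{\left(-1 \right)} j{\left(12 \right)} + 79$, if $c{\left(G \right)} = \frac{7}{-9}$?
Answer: $72$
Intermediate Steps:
$j{\left(x \right)} = -3 + x$
$c{\left(G \right)} = - \frac{7}{9}$ ($c{\left(G \right)} = 7 \left(- \frac{1}{9}\right) = - \frac{7}{9}$)
$c{\left(-1 \right)} j{\left(12 \right)} + 79 = - \frac{7 \left(-3 + 12\right)}{9} + 79 = \left(- \frac{7}{9}\right) 9 + 79 = -7 + 79 = 72$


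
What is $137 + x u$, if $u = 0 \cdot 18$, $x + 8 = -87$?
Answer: $137$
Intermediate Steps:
$x = -95$ ($x = -8 - 87 = -95$)
$u = 0$
$137 + x u = 137 - 0 = 137 + 0 = 137$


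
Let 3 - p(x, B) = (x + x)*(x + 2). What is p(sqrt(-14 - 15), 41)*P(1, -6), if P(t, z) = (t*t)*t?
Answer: 61 - 4*I*sqrt(29) ≈ 61.0 - 21.541*I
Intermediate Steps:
p(x, B) = 3 - 2*x*(2 + x) (p(x, B) = 3 - (x + x)*(x + 2) = 3 - 2*x*(2 + x))
P(t, z) = t**3 (P(t, z) = t**2*t = t**3)
p(sqrt(-14 - 15), 41)*P(1, -6) = (3 - 4*sqrt(-14 - 15) - 2*(sqrt(-14 - 15))**2)*1**3 = (3 - 4*I*sqrt(29) - 2*(sqrt(-29))**2)*1 = (3 - 4*I*sqrt(29) - 2*(I*sqrt(29))**2)*1 = (3 - 4*I*sqrt(29) - 2*(-29))*1 = (3 - 4*I*sqrt(29) + 58)*1 = (61 - 4*I*sqrt(29))*1 = 61 - 4*I*sqrt(29)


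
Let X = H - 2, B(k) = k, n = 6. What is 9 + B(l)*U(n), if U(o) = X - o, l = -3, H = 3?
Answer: 24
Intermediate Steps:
X = 1 (X = 3 - 2 = 1)
U(o) = 1 - o
9 + B(l)*U(n) = 9 - 3*(1 - 1*6) = 9 - 3*(1 - 6) = 9 - 3*(-5) = 9 + 15 = 24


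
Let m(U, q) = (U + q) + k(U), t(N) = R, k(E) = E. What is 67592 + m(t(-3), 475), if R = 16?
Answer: 68099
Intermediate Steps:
t(N) = 16
m(U, q) = q + 2*U (m(U, q) = (U + q) + U = q + 2*U)
67592 + m(t(-3), 475) = 67592 + (475 + 2*16) = 67592 + (475 + 32) = 67592 + 507 = 68099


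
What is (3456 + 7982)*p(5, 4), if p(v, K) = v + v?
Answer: 114380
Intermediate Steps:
p(v, K) = 2*v
(3456 + 7982)*p(5, 4) = (3456 + 7982)*(2*5) = 11438*10 = 114380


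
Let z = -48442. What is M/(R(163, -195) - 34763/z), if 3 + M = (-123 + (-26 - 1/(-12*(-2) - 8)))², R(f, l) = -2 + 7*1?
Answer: 137755895997/35452544 ≈ 3885.6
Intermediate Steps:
R(f, l) = 5 (R(f, l) = -2 + 7 = 5)
M = 5687457/256 (M = -3 + (-123 + (-26 - 1/(-12*(-2) - 8)))² = -3 + (-123 + (-26 - 1/(24 - 8)))² = -3 + (-123 + (-26 - 1/16))² = -3 + (-123 - 417/16)² = -3 + (-2385/16)² = -3 + 5688225/256 = 5687457/256 ≈ 22217.)
M/(R(163, -195) - 34763/z) = 5687457/(256*(5 - 34763/(-48442))) = 5687457/(256*(5 - 34763*(-1)/48442)) = 5687457/(256*(5 - 1*(-34763/48442))) = 5687457/(256*(5 + 34763/48442)) = 5687457/(256*(276973/48442)) = (5687457/256)*(48442/276973) = 137755895997/35452544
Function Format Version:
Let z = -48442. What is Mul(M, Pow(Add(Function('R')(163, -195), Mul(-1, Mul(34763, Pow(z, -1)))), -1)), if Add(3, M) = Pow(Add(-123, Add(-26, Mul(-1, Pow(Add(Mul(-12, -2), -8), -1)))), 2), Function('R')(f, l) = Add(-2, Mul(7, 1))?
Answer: Rational(137755895997, 35452544) ≈ 3885.6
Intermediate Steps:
Function('R')(f, l) = 5 (Function('R')(f, l) = Add(-2, 7) = 5)
M = Rational(5687457, 256) (M = Add(-3, Pow(Add(-123, Add(-26, Mul(-1, Pow(Add(Mul(-12, -2), -8), -1)))), 2)) = Add(-3, Pow(Add(-123, Add(-26, Mul(-1, Pow(Add(24, -8), -1)))), 2)) = Add(-3, Pow(Add(-123, Add(-26, Mul(-1, Pow(16, -1)))), 2)) = Add(-3, Pow(Add(-123, Add(-26, Mul(-1, Rational(1, 16)))), 2)) = Add(-3, Pow(Add(-123, Add(-26, Rational(-1, 16))), 2)) = Add(-3, Pow(Add(-123, Rational(-417, 16)), 2)) = Add(-3, Pow(Rational(-2385, 16), 2)) = Add(-3, Rational(5688225, 256)) = Rational(5687457, 256) ≈ 22217.)
Mul(M, Pow(Add(Function('R')(163, -195), Mul(-1, Mul(34763, Pow(z, -1)))), -1)) = Mul(Rational(5687457, 256), Pow(Add(5, Mul(-1, Mul(34763, Pow(-48442, -1)))), -1)) = Mul(Rational(5687457, 256), Pow(Add(5, Mul(-1, Mul(34763, Rational(-1, 48442)))), -1)) = Mul(Rational(5687457, 256), Pow(Add(5, Mul(-1, Rational(-34763, 48442))), -1)) = Mul(Rational(5687457, 256), Pow(Add(5, Rational(34763, 48442)), -1)) = Mul(Rational(5687457, 256), Pow(Rational(276973, 48442), -1)) = Mul(Rational(5687457, 256), Rational(48442, 276973)) = Rational(137755895997, 35452544)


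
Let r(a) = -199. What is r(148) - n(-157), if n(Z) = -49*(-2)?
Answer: -297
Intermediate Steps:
n(Z) = 98
r(148) - n(-157) = -199 - 1*98 = -199 - 98 = -297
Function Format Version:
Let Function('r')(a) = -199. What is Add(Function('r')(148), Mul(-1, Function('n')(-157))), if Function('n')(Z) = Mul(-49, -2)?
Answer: -297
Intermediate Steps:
Function('n')(Z) = 98
Add(Function('r')(148), Mul(-1, Function('n')(-157))) = Add(-199, Mul(-1, 98)) = Add(-199, -98) = -297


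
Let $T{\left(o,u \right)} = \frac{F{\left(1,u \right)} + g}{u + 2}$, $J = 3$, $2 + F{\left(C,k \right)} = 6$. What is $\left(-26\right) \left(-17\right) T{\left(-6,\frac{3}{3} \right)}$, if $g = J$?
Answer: $\frac{3094}{3} \approx 1031.3$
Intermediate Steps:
$F{\left(C,k \right)} = 4$ ($F{\left(C,k \right)} = -2 + 6 = 4$)
$g = 3$
$T{\left(o,u \right)} = \frac{7}{2 + u}$ ($T{\left(o,u \right)} = \frac{4 + 3}{u + 2} = \frac{7}{2 + u}$)
$\left(-26\right) \left(-17\right) T{\left(-6,\frac{3}{3} \right)} = \left(-26\right) \left(-17\right) \frac{7}{2 + \frac{3}{3}} = 442 \frac{7}{2 + 3 \cdot \frac{1}{3}} = 442 \frac{7}{2 + 1} = 442 \cdot \frac{7}{3} = \frac{3094}{3}$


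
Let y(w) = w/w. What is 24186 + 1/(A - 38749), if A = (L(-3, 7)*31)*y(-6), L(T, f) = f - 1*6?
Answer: 936433547/38718 ≈ 24186.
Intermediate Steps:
L(T, f) = -6 + f (L(T, f) = f - 6 = -6 + f)
y(w) = 1
A = 31 (A = ((-6 + 7)*31)*1 = (1*31)*1 = 31*1 = 31)
24186 + 1/(A - 38749) = 24186 + 1/(31 - 38749) = 24186 + 1/(-38718) = 24186 - 1/38718 = 936433547/38718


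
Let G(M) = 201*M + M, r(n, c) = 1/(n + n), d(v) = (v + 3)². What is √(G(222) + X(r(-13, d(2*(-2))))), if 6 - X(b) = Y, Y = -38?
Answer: 2*√11222 ≈ 211.87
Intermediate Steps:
d(v) = (3 + v)²
r(n, c) = 1/(2*n)
X(b) = 44 (X(b) = 6 - 1*(-38) = 6 + 38 = 44)
G(M) = 202*M
√(G(222) + X(r(-13, d(2*(-2))))) = √(202*222 + 44) = √(44844 + 44) = √44888 = 2*√11222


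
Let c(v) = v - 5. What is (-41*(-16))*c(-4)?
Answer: -5904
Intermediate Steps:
c(v) = -5 + v
(-41*(-16))*c(-4) = (-41*(-16))*(-5 - 4) = 656*(-9) = -5904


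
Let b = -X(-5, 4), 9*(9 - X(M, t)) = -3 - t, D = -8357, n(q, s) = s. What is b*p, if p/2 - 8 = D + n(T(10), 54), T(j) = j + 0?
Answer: 486640/3 ≈ 1.6221e+5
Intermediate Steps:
T(j) = j
X(M, t) = 28/3 + t/9 (X(M, t) = 9 - (-3 - t)/9 = 9 + (⅓ + t/9) = 28/3 + t/9)
p = -16590 (p = 16 + 2*(-8357 + 54) = 16 + 2*(-8303) = 16 - 16606 = -16590)
b = -88/9 (b = -(28/3 + (⅑)*4) = -(28/3 + 4/9) = -1*88/9 = -88/9 ≈ -9.7778)
b*p = -88/9*(-16590) = 486640/3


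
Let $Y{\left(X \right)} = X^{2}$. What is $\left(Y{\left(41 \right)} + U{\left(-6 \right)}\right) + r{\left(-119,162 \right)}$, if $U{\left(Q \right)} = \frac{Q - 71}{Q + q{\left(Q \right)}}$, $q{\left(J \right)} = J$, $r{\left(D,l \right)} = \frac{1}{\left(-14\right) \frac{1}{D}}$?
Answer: $\frac{20351}{12} \approx 1695.9$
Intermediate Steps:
$r{\left(D,l \right)} = - \frac{D}{14}$
$U{\left(Q \right)} = \frac{-71 + Q}{2 Q}$ ($U{\left(Q \right)} = \frac{Q - 71}{Q + Q} = \frac{-71 + Q}{2 Q}$)
$\left(Y{\left(41 \right)} + U{\left(-6 \right)}\right) + r{\left(-119,162 \right)} = \left(41^{2} + \frac{-71 - 6}{2 \left(-6\right)}\right) - - \frac{17}{2} = \left(1681 + \frac{1}{2} \left(- \frac{1}{6}\right) \left(-77\right)\right) + \frac{17}{2} = \left(1681 + \frac{77}{12}\right) + \frac{17}{2} = \frac{20249}{12} + \frac{17}{2} = \frac{20351}{12}$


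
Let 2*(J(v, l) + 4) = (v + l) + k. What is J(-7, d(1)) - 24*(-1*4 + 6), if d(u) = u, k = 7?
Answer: -103/2 ≈ -51.500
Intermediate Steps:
J(v, l) = -½ + l/2 + v/2 (J(v, l) = -4 + ((v + l) + 7)/2 = -4 + ((l + v) + 7)/2 = -4 + (7 + l + v)/2 = -4 + (7/2 + l/2 + v/2) = -½ + l/2 + v/2)
J(-7, d(1)) - 24*(-1*4 + 6) = (-½ + (½)*1 + (½)*(-7)) - 24*(-1*4 + 6) = (-½ + ½ - 7/2) - 24*(-4 + 6) = -7/2 - 24*2 = -7/2 - 48 = -103/2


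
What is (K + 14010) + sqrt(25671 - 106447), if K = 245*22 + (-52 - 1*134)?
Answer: 19214 + 2*I*sqrt(20194) ≈ 19214.0 + 284.21*I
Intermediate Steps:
K = 5204 (K = 5390 + (-52 - 134) = 5390 - 186 = 5204)
(K + 14010) + sqrt(25671 - 106447) = (5204 + 14010) + sqrt(25671 - 106447) = 19214 + sqrt(-80776) = 19214 + 2*I*sqrt(20194)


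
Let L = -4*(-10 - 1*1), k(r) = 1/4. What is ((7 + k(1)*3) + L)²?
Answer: 42849/16 ≈ 2678.1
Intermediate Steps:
k(r) = ¼
L = 44 (L = -4*(-10 - 1) = -4*(-11) = 44)
((7 + k(1)*3) + L)² = ((7 + (¼)*3) + 44)² = ((7 + ¾) + 44)² = (31/4 + 44)² = (207/4)² = 42849/16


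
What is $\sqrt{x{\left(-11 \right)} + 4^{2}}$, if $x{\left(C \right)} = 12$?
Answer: $2 \sqrt{7} \approx 5.2915$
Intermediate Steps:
$\sqrt{x{\left(-11 \right)} + 4^{2}} = \sqrt{12 + 4^{2}} = \sqrt{12 + 16} = \sqrt{28} = 2 \sqrt{7}$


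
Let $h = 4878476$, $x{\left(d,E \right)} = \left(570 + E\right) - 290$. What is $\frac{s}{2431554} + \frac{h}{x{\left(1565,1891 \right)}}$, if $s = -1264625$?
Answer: $\frac{11859532330829}{5278903734} \approx 2246.6$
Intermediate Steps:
$x{\left(d,E \right)} = 280 + E$
$\frac{s}{2431554} + \frac{h}{x{\left(1565,1891 \right)}} = - \frac{1264625}{2431554} + \frac{4878476}{280 + 1891} = \left(-1264625\right) \frac{1}{2431554} + \frac{4878476}{2171} = - \frac{1264625}{2431554} + 4878476 \cdot \frac{1}{2171} = - \frac{1264625}{2431554} + \frac{4878476}{2171} = \frac{11859532330829}{5278903734}$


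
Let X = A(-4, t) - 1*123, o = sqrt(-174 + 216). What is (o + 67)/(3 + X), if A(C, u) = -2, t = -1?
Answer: -67/122 - sqrt(42)/122 ≈ -0.60230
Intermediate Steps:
o = sqrt(42) ≈ 6.4807
X = -125 (X = -2 - 1*123 = -2 - 123 = -125)
(o + 67)/(3 + X) = (sqrt(42) + 67)/(3 - 125) = (67 + sqrt(42))/(-122) = (67 + sqrt(42))*(-1/122) = -67/122 - sqrt(42)/122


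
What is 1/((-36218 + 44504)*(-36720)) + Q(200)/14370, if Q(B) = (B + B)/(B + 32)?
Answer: 507089309/4226502330720 ≈ 0.00011998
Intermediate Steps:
Q(B) = 2*B/(32 + B) (Q(B) = (2*B)/(32 + B) = 2*B/(32 + B))
1/((-36218 + 44504)*(-36720)) + Q(200)/14370 = 1/((-36218 + 44504)*(-36720)) + (2*200/(32 + 200))/14370 = -1/36720/8286 + (2*200/232)*(1/14370) = (1/8286)*(-1/36720) + (2*200*(1/232))*(1/14370) = -1/304261920 + (50/29)*(1/14370) = -1/304261920 + 5/41673 = 507089309/4226502330720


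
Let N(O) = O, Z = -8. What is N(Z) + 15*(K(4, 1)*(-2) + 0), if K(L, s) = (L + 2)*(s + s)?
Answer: -368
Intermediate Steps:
K(L, s) = 2*s*(2 + L) (K(L, s) = (2 + L)*(2*s) = 2*s*(2 + L))
N(Z) + 15*(K(4, 1)*(-2) + 0) = -8 + 15*((2*1*(2 + 4))*(-2) + 0) = -8 + 15*((2*1*6)*(-2) + 0) = -8 + 15*(12*(-2) + 0) = -8 + 15*(-24 + 0) = -8 + 15*(-24) = -8 - 360 = -368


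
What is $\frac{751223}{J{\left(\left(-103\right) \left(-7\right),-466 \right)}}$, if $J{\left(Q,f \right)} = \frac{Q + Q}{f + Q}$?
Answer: $\frac{191561865}{1442} \approx 1.3284 \cdot 10^{5}$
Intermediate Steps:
$J{\left(Q,f \right)} = \frac{2 Q}{Q + f}$
$\frac{751223}{J{\left(\left(-103\right) \left(-7\right),-466 \right)}} = \frac{751223}{2 \left(\left(-103\right) \left(-7\right)\right) \frac{1}{\left(-103\right) \left(-7\right) - 466}} = \frac{751223}{2 \cdot 721 \frac{1}{721 - 466}} = \frac{751223}{2 \cdot 721 \cdot \frac{1}{255}} = \frac{751223}{\frac{1442}{255}} = 751223 \cdot \frac{255}{1442} = \frac{191561865}{1442}$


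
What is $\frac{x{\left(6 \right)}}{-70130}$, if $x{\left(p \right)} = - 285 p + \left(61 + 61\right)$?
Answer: $\frac{794}{35065} \approx 0.022644$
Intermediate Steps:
$x{\left(p \right)} = 122 - 285 p$ ($x{\left(p \right)} = - 285 p + 122 = 122 - 285 p$)
$\frac{x{\left(6 \right)}}{-70130} = \frac{122 - 1710}{-70130} = \left(122 - 1710\right) \left(- \frac{1}{70130}\right) = \left(-1588\right) \left(- \frac{1}{70130}\right) = \frac{794}{35065}$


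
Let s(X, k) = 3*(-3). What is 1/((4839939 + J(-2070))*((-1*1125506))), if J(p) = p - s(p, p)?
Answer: -1/5445060716268 ≈ -1.8365e-13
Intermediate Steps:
s(X, k) = -9
J(p) = 9 + p (J(p) = p - 1*(-9) = p + 9 = 9 + p)
1/((4839939 + J(-2070))*((-1*1125506))) = 1/((4839939 + (9 - 2070))*((-1*1125506))) = 1/((4839939 - 2061)*(-1125506)) = -1/1125506/4837878 = (1/4837878)*(-1/1125506) = -1/5445060716268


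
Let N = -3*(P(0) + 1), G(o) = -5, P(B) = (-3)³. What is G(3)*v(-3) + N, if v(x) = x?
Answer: 93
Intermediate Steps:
P(B) = -27
N = 78 (N = -3*(-27 + 1) = -3*(-26) = 78)
G(3)*v(-3) + N = -5*(-3) + 78 = 15 + 78 = 93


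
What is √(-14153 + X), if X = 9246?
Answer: I*√4907 ≈ 70.05*I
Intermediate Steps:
√(-14153 + X) = √(-14153 + 9246) = √(-4907) = I*√4907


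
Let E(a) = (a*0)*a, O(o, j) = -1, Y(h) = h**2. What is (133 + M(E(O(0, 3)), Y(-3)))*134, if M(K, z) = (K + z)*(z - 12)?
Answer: 14204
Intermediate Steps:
E(a) = 0 (E(a) = 0*a = 0)
M(K, z) = (-12 + z)*(K + z) (M(K, z) = (K + z)*(-12 + z) = (-12 + z)*(K + z))
(133 + M(E(O(0, 3)), Y(-3)))*134 = (133 + (((-3)**2)**2 - 12*0 - 12*(-3)**2 + 0*(-3)**2))*134 = (133 + (9**2 + 0 - 12*9 + 0*9))*134 = (133 + (81 + 0 - 108 + 0))*134 = (133 - 27)*134 = 106*134 = 14204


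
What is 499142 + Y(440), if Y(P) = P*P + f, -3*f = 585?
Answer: 692547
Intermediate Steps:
f = -195 (f = -⅓*585 = -195)
Y(P) = -195 + P² (Y(P) = P*P - 195 = P² - 195 = -195 + P²)
499142 + Y(440) = 499142 + (-195 + 440²) = 499142 + (-195 + 193600) = 499142 + 193405 = 692547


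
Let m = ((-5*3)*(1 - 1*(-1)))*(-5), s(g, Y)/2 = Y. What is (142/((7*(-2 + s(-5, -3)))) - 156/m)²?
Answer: 6265009/490000 ≈ 12.786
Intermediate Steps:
s(g, Y) = 2*Y
m = 150 (m = -15*(1 + 1)*(-5) = -15*2*(-5) = -30*(-5) = 150)
(142/((7*(-2 + s(-5, -3)))) - 156/m)² = (142/((7*(-2 + 2*(-3)))) - 156/150)² = (142/((7*(-2 - 6))) - 156*1/150)² = (142/((7*(-8))) - 26/25)² = (142/(-56) - 26/25)² = (142*(-1/56) - 26/25)² = (-71/28 - 26/25)² = (-2503/700)² = 6265009/490000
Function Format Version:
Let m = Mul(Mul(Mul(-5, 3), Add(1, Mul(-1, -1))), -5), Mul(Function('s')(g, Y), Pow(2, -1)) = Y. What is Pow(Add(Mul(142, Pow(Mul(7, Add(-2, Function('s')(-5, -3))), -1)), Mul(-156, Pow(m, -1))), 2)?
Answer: Rational(6265009, 490000) ≈ 12.786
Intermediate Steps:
Function('s')(g, Y) = Mul(2, Y)
m = 150 (m = Mul(Mul(-15, Add(1, 1)), -5) = Mul(Mul(-15, 2), -5) = Mul(-30, -5) = 150)
Pow(Add(Mul(142, Pow(Mul(7, Add(-2, Function('s')(-5, -3))), -1)), Mul(-156, Pow(m, -1))), 2) = Pow(Add(Mul(142, Pow(Mul(7, Add(-2, Mul(2, -3))), -1)), Mul(-156, Pow(150, -1))), 2) = Pow(Add(Mul(142, Pow(Mul(7, Add(-2, -6)), -1)), Mul(-156, Rational(1, 150))), 2) = Pow(Add(Mul(142, Pow(Mul(7, -8), -1)), Rational(-26, 25)), 2) = Pow(Add(Mul(142, Pow(-56, -1)), Rational(-26, 25)), 2) = Pow(Add(Mul(142, Rational(-1, 56)), Rational(-26, 25)), 2) = Pow(Add(Rational(-71, 28), Rational(-26, 25)), 2) = Pow(Rational(-2503, 700), 2) = Rational(6265009, 490000)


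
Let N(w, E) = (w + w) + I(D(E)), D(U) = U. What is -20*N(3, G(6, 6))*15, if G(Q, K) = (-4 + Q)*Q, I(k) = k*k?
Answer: -45000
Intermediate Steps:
I(k) = k²
G(Q, K) = Q*(-4 + Q)
N(w, E) = E² + 2*w (N(w, E) = (w + w) + E² = 2*w + E² = E² + 2*w)
-20*N(3, G(6, 6))*15 = -20*((6*(-4 + 6))² + 2*3)*15 = -20*((6*2)² + 6)*15 = -20*(12² + 6)*15 = -20*(144 + 6)*15 = -20*150*15 = -3000*15 = -45000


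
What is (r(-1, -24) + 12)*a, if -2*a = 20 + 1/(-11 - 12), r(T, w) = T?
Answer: -5049/46 ≈ -109.76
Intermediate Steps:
a = -459/46 (a = -(20 + 1/(-11 - 12))/2 = -(20 + 1/(-23))/2 = -(20 - 1/23)/2 = -½*459/23 = -459/46 ≈ -9.9783)
(r(-1, -24) + 12)*a = (-1 + 12)*(-459/46) = 11*(-459/46) = -5049/46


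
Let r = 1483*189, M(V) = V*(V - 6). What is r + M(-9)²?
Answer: 298512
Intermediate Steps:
M(V) = V*(-6 + V)
r = 280287
r + M(-9)² = 280287 + (-9*(-6 - 9))² = 280287 + (-9*(-15))² = 280287 + 135² = 280287 + 18225 = 298512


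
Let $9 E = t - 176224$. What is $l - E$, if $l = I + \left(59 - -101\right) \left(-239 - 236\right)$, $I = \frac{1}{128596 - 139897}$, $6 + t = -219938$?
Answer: $- \frac{120473683}{3767} \approx -31981.0$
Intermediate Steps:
$t = -219944$ ($t = -6 - 219938 = -219944$)
$I = - \frac{1}{11301}$ ($I = \frac{1}{-11301} = - \frac{1}{11301} \approx -8.8488 \cdot 10^{-5}$)
$l = - \frac{858876001}{11301}$ ($l = - \frac{1}{11301} + \left(59 - -101\right) \left(-239 - 236\right) = - \frac{1}{11301} + \left(59 + 101\right) \left(-475\right) = - \frac{1}{11301} + 160 \left(-475\right) = - \frac{1}{11301} - 76000 = - \frac{858876001}{11301} \approx -76000.0$)
$E = - \frac{132056}{3}$ ($E = \frac{-219944 - 176224}{9} = \frac{1}{9} \left(-396168\right) = - \frac{132056}{3} \approx -44019.0$)
$l - E = - \frac{858876001}{11301} - - \frac{132056}{3} = - \frac{858876001}{11301} + \frac{132056}{3} = - \frac{120473683}{3767}$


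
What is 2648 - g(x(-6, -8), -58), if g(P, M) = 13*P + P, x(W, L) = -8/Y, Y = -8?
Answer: 2634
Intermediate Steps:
x(W, L) = 1 (x(W, L) = -8/(-8) = -8*(-⅛) = 1)
g(P, M) = 14*P
2648 - g(x(-6, -8), -58) = 2648 - 14 = 2634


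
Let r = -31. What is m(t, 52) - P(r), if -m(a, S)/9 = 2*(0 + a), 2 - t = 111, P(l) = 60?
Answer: 1902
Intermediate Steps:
t = -109 (t = 2 - 1*111 = 2 - 111 = -109)
m(a, S) = -18*a (m(a, S) = -18*(0 + a) = -18*a)
m(t, 52) - P(r) = -18*(-109) - 1*60 = 1962 - 60 = 1902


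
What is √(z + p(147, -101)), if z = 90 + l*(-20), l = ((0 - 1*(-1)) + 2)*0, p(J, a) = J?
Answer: √237 ≈ 15.395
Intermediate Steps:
l = 0 (l = ((0 + 1) + 2)*0 = (1 + 2)*0 = 3*0 = 0)
z = 90 (z = 90 + 0*(-20) = 90 + 0 = 90)
√(z + p(147, -101)) = √(90 + 147) = √237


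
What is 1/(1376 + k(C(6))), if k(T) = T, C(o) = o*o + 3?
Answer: 1/1415 ≈ 0.00070671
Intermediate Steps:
C(o) = 3 + o² (C(o) = o² + 3 = 3 + o²)
1/(1376 + k(C(6))) = 1/(1376 + (3 + 6²)) = 1/(1376 + (3 + 36)) = 1/(1376 + 39) = 1/1415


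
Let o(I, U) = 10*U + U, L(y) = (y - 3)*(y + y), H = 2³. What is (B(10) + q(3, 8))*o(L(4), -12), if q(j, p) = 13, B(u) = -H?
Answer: -660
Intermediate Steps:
H = 8
B(u) = -8 (B(u) = -1*8 = -8)
L(y) = 2*y*(-3 + y) (L(y) = (-3 + y)*(2*y) = 2*y*(-3 + y))
o(I, U) = 11*U
(B(10) + q(3, 8))*o(L(4), -12) = (-8 + 13)*(11*(-12)) = 5*(-132) = -660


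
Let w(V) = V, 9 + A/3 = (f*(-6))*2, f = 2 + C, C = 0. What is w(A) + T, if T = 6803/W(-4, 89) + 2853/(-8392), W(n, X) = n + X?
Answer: -13770409/713320 ≈ -19.305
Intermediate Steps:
W(n, X) = X + n
f = 2 (f = 2 + 0 = 2)
A = -99 (A = -27 + 3*((2*(-6))*2) = -27 + 3*(-12*2) = -27 + 3*(-24) = -27 - 72 = -99)
T = 56848271/713320 (T = 6803/(89 - 4) + 2853/(-8392) = 6803/85 + 2853*(-1/8392) = 6803*(1/85) - 2853/8392 = 6803/85 - 2853/8392 = 56848271/713320 ≈ 79.695)
w(A) + T = -99 + 56848271/713320 = -13770409/713320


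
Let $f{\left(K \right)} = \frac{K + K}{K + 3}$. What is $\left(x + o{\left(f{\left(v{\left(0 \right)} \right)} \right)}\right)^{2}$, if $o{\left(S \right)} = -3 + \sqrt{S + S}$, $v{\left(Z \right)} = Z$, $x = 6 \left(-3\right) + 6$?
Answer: $225$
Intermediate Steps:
$x = -12$ ($x = -18 + 6 = -12$)
$f{\left(K \right)} = \frac{2 K}{3 + K}$
$o{\left(S \right)} = -3 + \sqrt{2} \sqrt{S}$ ($o{\left(S \right)} = -3 + \sqrt{2 S} = -3 + \sqrt{2} \sqrt{S}$)
$\left(x + o{\left(f{\left(v{\left(0 \right)} \right)} \right)}\right)^{2} = \left(-12 - \left(3 - \sqrt{2} \sqrt{2 \cdot 0 \frac{1}{3 + 0}}\right)\right)^{2} = \left(-12 - \left(3 - \sqrt{2} \sqrt{2 \cdot 0 \cdot \frac{1}{3}}\right)\right)^{2} = \left(-12 - \left(3 - \sqrt{2} \sqrt{0}\right)\right)^{2} = \left(-12 - \left(3 - \sqrt{2} \cdot 0\right)\right)^{2} = \left(-12 + \left(-3 + 0\right)\right)^{2} = \left(-12 - 3\right)^{2} = \left(-15\right)^{2} = 225$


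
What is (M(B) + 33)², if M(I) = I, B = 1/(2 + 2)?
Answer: 17689/16 ≈ 1105.6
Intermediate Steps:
B = ¼ (B = 1/4 = ¼ ≈ 0.25000)
(M(B) + 33)² = (¼ + 33)² = (133/4)² = 17689/16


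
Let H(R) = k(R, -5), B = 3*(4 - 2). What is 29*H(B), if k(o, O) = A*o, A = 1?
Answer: 174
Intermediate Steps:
B = 6 (B = 3*2 = 6)
k(o, O) = o (k(o, O) = 1*o = o)
H(R) = R
29*H(B) = 29*6 = 174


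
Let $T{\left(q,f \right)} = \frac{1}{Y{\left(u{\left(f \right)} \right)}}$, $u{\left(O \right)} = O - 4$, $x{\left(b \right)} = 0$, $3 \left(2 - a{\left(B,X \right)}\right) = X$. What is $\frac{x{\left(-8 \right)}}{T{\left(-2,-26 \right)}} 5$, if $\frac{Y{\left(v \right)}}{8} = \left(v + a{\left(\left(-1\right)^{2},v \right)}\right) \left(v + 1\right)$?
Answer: $0$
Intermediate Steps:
$a{\left(B,X \right)} = 2 - \frac{X}{3}$
$u{\left(O \right)} = -4 + O$ ($u{\left(O \right)} = O - 4 = -4 + O$)
$Y{\left(v \right)} = 8 \left(1 + v\right) \left(2 + \frac{2 v}{3}\right)$ ($Y{\left(v \right)} = 8 \left(v - \left(-2 + \frac{v}{3}\right)\right) \left(v + 1\right) = 8 \left(2 + \frac{2 v}{3}\right) \left(1 + v\right) = 8 \left(1 + v\right) \left(2 + \frac{2 v}{3}\right)$)
$T{\left(q,f \right)} = \frac{1}{- \frac{208}{3} + \frac{16 \left(-4 + f\right)^{2}}{3} + \frac{64 f}{3}}$ ($T{\left(q,f \right)} = \frac{1}{16 + \frac{16 \left(-4 + f\right)^{2}}{3} + \frac{64 \left(-4 + f\right)}{3}} = \frac{1}{16 + \frac{16 \left(-4 + f\right)^{2}}{3} + \left(- \frac{256}{3} + \frac{64 f}{3}\right)} = \frac{1}{- \frac{208}{3} + \frac{16 \left(-4 + f\right)^{2}}{3} + \frac{64 f}{3}}$)
$\frac{x{\left(-8 \right)}}{T{\left(-2,-26 \right)}} 5 = \frac{0}{\frac{3}{16} \frac{1}{3 + \left(-26\right)^{2} - -104}} \cdot 5 = \frac{0}{\frac{3}{16} \frac{1}{3 + 676 + 104}} \cdot 5 = \frac{0}{\frac{3}{16} \cdot \frac{1}{783}} \cdot 5 = 0 \frac{1}{\frac{1}{4176}} \cdot 5 = 0 \cdot 4176 \cdot 5 = 0 \cdot 5 = 0$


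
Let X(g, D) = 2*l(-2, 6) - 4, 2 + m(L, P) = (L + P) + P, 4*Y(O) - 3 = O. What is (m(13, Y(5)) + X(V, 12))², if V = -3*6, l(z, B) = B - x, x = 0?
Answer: 529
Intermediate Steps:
Y(O) = ¾ + O/4
m(L, P) = -2 + L + 2*P (m(L, P) = -2 + ((L + P) + P) = -2 + (L + 2*P) = -2 + L + 2*P)
l(z, B) = B (l(z, B) = B - 1*0 = B + 0 = B)
V = -18
X(g, D) = 8 (X(g, D) = 2*6 - 4 = 12 - 4 = 8)
(m(13, Y(5)) + X(V, 12))² = ((-2 + 13 + 2*(¾ + (¼)*5)) + 8)² = ((-2 + 13 + 2*(¾ + 5/4)) + 8)² = ((-2 + 13 + 2*2) + 8)² = ((-2 + 13 + 4) + 8)² = (15 + 8)² = 23² = 529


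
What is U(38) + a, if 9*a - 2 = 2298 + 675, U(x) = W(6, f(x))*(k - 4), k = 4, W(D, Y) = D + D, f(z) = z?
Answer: 2975/9 ≈ 330.56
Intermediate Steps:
W(D, Y) = 2*D
U(x) = 0 (U(x) = (2*6)*(4 - 4) = 12*0 = 0)
a = 2975/9 (a = 2/9 + (2298 + 675)/9 = 2/9 + (1/9)*2973 = 2/9 + 991/3 = 2975/9 ≈ 330.56)
U(38) + a = 0 + 2975/9 = 2975/9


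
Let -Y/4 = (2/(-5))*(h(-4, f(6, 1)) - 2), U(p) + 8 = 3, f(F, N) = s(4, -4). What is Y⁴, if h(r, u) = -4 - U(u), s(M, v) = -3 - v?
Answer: 4096/625 ≈ 6.5536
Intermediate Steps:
f(F, N) = 1 (f(F, N) = -3 - 1*(-4) = -3 + 4 = 1)
U(p) = -5 (U(p) = -8 + 3 = -5)
h(r, u) = 1 (h(r, u) = -4 - 1*(-5) = -4 + 5 = 1)
Y = -8/5 (Y = -4*2/(-5)*(1 - 2) = -4*2*(-⅕)*(-1) = -(-8)*(-1)/5 = -4*⅖ = -8/5 ≈ -1.6000)
Y⁴ = (-8/5)⁴ = 4096/625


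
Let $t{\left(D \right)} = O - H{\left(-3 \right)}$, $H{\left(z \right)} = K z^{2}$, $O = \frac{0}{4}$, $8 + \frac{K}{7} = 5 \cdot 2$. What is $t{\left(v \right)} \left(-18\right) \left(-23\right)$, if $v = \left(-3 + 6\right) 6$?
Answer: $-52164$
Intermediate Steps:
$v = 18$ ($v = 3 \cdot 6 = 18$)
$K = 14$ ($K = -56 + 7 \cdot 5 \cdot 2 = -56 + 7 \cdot 10 = -56 + 70 = 14$)
$O = 0$ ($O = 0 \cdot \frac{1}{4} = 0$)
$H{\left(z \right)} = 14 z^{2}$
$t{\left(D \right)} = -126$ ($t{\left(D \right)} = 0 - 14 \left(-3\right)^{2} = 0 - 14 \cdot 9 = 0 - 126 = -126$)
$t{\left(v \right)} \left(-18\right) \left(-23\right) = \left(-126\right) \left(-18\right) \left(-23\right) = 2268 \left(-23\right) = -52164$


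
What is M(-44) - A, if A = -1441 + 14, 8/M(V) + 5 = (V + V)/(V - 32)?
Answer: 104019/73 ≈ 1424.9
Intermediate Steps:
M(V) = 8/(-5 + 2*V/(-32 + V)) (M(V) = 8/(-5 + (V + V)/(V - 32)) = 8/(-5 + (2*V)/(-32 + V)) = 8/(-5 + 2*V/(-32 + V)))
A = -1427
M(-44) - A = 8*(32 - 1*(-44))/(-160 + 3*(-44)) - 1*(-1427) = 8*(32 + 44)/(-160 - 132) + 1427 = 8*76/(-292) + 1427 = 8*(-1/292)*76 + 1427 = -152/73 + 1427 = 104019/73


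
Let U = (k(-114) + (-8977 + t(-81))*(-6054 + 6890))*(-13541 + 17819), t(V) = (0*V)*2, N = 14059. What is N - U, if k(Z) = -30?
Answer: 32105557015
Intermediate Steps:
t(V) = 0 (t(V) = 0*2 = 0)
U = -32105542956 (U = (-30 + (-8977 + 0)*(-6054 + 6890))*(-13541 + 17819) = (-30 - 8977*836)*4278 = (-30 - 7504772)*4278 = -7504802*4278 = -32105542956)
N - U = 14059 - 1*(-32105542956) = 14059 + 32105542956 = 32105557015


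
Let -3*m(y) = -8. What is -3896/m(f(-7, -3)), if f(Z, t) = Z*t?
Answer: -1461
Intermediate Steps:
m(y) = 8/3 (m(y) = -⅓*(-8) = 8/3)
-3896/m(f(-7, -3)) = -3896/8/3 = -3896*3/8 = -1461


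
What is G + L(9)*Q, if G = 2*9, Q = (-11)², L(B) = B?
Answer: 1107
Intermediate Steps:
Q = 121
G = 18
G + L(9)*Q = 18 + 9*121 = 18 + 1089 = 1107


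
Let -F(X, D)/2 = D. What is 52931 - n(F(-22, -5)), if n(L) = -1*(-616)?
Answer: 52315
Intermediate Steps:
F(X, D) = -2*D
n(L) = 616
52931 - n(F(-22, -5)) = 52931 - 1*616 = 52931 - 616 = 52315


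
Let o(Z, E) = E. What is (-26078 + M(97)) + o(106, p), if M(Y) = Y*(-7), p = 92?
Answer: -26665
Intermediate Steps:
M(Y) = -7*Y
(-26078 + M(97)) + o(106, p) = (-26078 - 7*97) + 92 = (-26078 - 679) + 92 = -26757 + 92 = -26665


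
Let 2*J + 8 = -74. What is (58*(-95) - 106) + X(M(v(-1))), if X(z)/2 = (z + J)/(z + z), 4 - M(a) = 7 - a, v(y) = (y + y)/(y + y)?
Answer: -11189/2 ≈ -5594.5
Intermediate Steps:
v(y) = 1 (v(y) = (2*y)/((2*y)) = (2*y)*(1/(2*y)) = 1)
J = -41 (J = -4 + (½)*(-74) = -4 - 37 = -41)
M(a) = -3 + a (M(a) = 4 - (7 - a) = 4 + (-7 + a) = -3 + a)
X(z) = (-41 + z)/z (X(z) = 2*((z - 41)/(z + z)) = 2*((-41 + z)/((2*z))) = 2*((-41 + z)*(1/(2*z))) = 2*((-41 + z)/(2*z)) = (-41 + z)/z)
(58*(-95) - 106) + X(M(v(-1))) = (58*(-95) - 106) + (-41 + (-3 + 1))/(-3 + 1) = (-5510 - 106) + (-41 - 2)/(-2) = -5616 - ½*(-43) = -5616 + 43/2 = -11189/2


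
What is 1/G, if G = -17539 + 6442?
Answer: -1/11097 ≈ -9.0114e-5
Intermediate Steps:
G = -11097
1/G = 1/(-11097) = -1/11097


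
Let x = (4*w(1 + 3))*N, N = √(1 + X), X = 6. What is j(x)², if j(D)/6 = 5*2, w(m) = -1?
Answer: 3600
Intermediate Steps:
N = √7 (N = √(1 + 6) = √7 ≈ 2.6458)
x = -4*√7 (x = (4*(-1))*√7 = -4*√7 ≈ -10.583)
j(D) = 60 (j(D) = 6*(5*2) = 6*10 = 60)
j(x)² = 60² = 3600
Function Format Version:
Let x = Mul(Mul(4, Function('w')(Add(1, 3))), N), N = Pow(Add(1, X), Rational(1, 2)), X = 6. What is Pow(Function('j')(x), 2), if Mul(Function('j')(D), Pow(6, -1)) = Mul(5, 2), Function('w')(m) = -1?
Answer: 3600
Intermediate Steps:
N = Pow(7, Rational(1, 2)) (N = Pow(Add(1, 6), Rational(1, 2)) = Pow(7, Rational(1, 2)) ≈ 2.6458)
x = Mul(-4, Pow(7, Rational(1, 2))) (x = Mul(Mul(4, -1), Pow(7, Rational(1, 2))) = Mul(-4, Pow(7, Rational(1, 2))) ≈ -10.583)
Function('j')(D) = 60 (Function('j')(D) = Mul(6, Mul(5, 2)) = Mul(6, 10) = 60)
Pow(Function('j')(x), 2) = Pow(60, 2) = 3600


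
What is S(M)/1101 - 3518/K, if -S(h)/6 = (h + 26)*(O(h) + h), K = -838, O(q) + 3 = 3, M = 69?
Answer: -4847537/153773 ≈ -31.524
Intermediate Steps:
O(q) = 0 (O(q) = -3 + 3 = 0)
S(h) = -6*h*(26 + h) (S(h) = -6*(h + 26)*(0 + h) = -6*(26 + h)*h = -6*h*(26 + h))
S(M)/1101 - 3518/K = (6*69*(-26 - 1*69))/1101 - 3518/(-838) = (6*69*(-26 - 69))*(1/1101) - 3518*(-1/838) = (6*69*(-95))*(1/1101) + 1759/419 = -39330*1/1101 + 1759/419 = -13110/367 + 1759/419 = -4847537/153773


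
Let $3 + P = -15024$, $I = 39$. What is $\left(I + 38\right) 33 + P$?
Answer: $-12486$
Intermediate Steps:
$P = -15027$ ($P = -3 - 15024 = -15027$)
$\left(I + 38\right) 33 + P = \left(39 + 38\right) 33 - 15027 = 77 \cdot 33 - 15027 = 2541 - 15027 = -12486$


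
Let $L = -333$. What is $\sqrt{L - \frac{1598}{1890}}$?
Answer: $\frac{2 i \sqrt{8281455}}{315} \approx 18.271 i$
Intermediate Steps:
$\sqrt{L - \frac{1598}{1890}} = \sqrt{-333 - \frac{1598}{1890}} = \sqrt{-333 - \frac{799}{945}} = \sqrt{- \frac{315484}{945}} = \frac{2 i \sqrt{8281455}}{315}$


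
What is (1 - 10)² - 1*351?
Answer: -270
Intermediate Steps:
(1 - 10)² - 1*351 = (-9)² - 351 = 81 - 351 = -270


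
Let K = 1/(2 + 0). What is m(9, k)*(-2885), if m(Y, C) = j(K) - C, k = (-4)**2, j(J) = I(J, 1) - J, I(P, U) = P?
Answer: 46160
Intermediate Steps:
K = 1/2 ≈ 0.50000
j(J) = 0 (j(J) = J - J = 0)
k = 16
m(Y, C) = -C (m(Y, C) = 0 - C = -C)
m(9, k)*(-2885) = -1*16*(-2885) = -16*(-2885) = 46160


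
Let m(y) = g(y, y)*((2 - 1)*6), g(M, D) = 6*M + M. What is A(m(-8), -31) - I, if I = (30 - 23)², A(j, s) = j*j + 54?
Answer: 112901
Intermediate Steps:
g(M, D) = 7*M
m(y) = 42*y (m(y) = (7*y)*((2 - 1)*6) = (7*y)*(1*6) = (7*y)*6 = 42*y)
A(j, s) = 54 + j² (A(j, s) = j² + 54 = 54 + j²)
I = 49 (I = 7² = 49)
A(m(-8), -31) - I = (54 + (42*(-8))²) - 1*49 = (54 + (-336)²) - 49 = (54 + 112896) - 49 = 112950 - 49 = 112901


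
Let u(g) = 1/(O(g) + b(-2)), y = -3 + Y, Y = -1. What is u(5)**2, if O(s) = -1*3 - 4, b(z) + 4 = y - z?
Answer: 1/169 ≈ 0.0059172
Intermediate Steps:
y = -4 (y = -3 - 1 = -4)
b(z) = -8 - z (b(z) = -4 + (-4 - z) = -8 - z)
O(s) = -7 (O(s) = -3 - 4 = -7)
u(g) = -1/13 (u(g) = 1/(-7 + (-8 - 1*(-2))) = 1/(-7 + (-8 + 2)) = 1/(-7 - 6) = 1/(-13) = -1/13)
u(5)**2 = (-1/13)**2 = 1/169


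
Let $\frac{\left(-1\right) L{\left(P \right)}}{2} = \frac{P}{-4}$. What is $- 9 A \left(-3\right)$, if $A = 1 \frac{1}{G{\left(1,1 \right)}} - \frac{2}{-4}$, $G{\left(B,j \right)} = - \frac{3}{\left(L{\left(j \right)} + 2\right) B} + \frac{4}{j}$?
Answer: $\frac{162}{7} \approx 23.143$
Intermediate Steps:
$L{\left(P \right)} = \frac{P}{2}$ ($L{\left(P \right)} = - 2 \frac{P}{-4} = - 2 P \left(- \frac{1}{4}\right) = - 2 \left(- \frac{P}{4}\right) = \frac{P}{2}$)
$G{\left(B,j \right)} = \frac{4}{j} - \frac{3}{B \left(2 + \frac{j}{2}\right)}$ ($G{\left(B,j \right)} = - \frac{3}{\left(\frac{j}{2} + 2\right) B} + \frac{4}{j} = - \frac{3}{\left(2 + \frac{j}{2}\right) B} + \frac{4}{j} = - \frac{3}{B \left(2 + \frac{j}{2}\right)} + \frac{4}{j} = \frac{4}{j} - \frac{3}{B \left(2 + \frac{j}{2}\right)}$)
$A = \frac{6}{7}$ ($A = 1 \frac{1}{2 \cdot 1^{-1} \cdot 1^{-1} \frac{1}{4 + 1} \left(\left(-3\right) 1 + 8 \cdot 1 + 2 \cdot 1 \cdot 1\right)} - \frac{2}{-4} = 1 \frac{1}{2 \cdot 1 \cdot 1 \cdot \frac{1}{5} \left(-3 + 8 + 2\right)} - - \frac{1}{2} = 1 \frac{1}{2 \cdot 1 \cdot 1 \cdot \frac{1}{5} \cdot 7} + \frac{1}{2} = 1 \frac{1}{\frac{14}{5}} + \frac{1}{2} = 1 \cdot \frac{5}{14} + \frac{1}{2} = \frac{5}{14} + \frac{1}{2} = \frac{6}{7} \approx 0.85714$)
$- 9 A \left(-3\right) = \left(-9\right) \frac{6}{7} \left(-3\right) = \left(- \frac{54}{7}\right) \left(-3\right) = \frac{162}{7}$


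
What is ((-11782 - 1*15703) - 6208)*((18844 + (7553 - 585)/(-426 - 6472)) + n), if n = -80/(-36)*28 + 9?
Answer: -6593900436167/10347 ≈ -6.3728e+8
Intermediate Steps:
n = 641/9 (n = -80*(-1/36)*28 + 9 = (20/9)*28 + 9 = 560/9 + 9 = 641/9 ≈ 71.222)
((-11782 - 1*15703) - 6208)*((18844 + (7553 - 585)/(-426 - 6472)) + n) = ((-11782 - 1*15703) - 6208)*((18844 + (7553 - 585)/(-426 - 6472)) + 641/9) = ((-11782 - 15703) - 6208)*((18844 + 6968/(-6898)) + 641/9) = (-27485 - 6208)*((18844 + 6968*(-1/6898)) + 641/9) = -33693*((18844 - 3484/3449) + 641/9) = -33693*(64989472/3449 + 641/9) = -33693*587116057/31041 = -6593900436167/10347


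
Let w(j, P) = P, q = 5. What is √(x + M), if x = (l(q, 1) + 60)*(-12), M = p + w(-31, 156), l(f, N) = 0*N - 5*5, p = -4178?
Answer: I*√4442 ≈ 66.648*I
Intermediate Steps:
l(f, N) = -25 (l(f, N) = 0 - 25 = -25)
M = -4022 (M = -4178 + 156 = -4022)
x = -420 (x = (-25 + 60)*(-12) = 35*(-12) = -420)
√(x + M) = √(-420 - 4022) = √(-4442) = I*√4442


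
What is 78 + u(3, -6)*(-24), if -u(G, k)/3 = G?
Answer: 294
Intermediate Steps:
u(G, k) = -3*G
78 + u(3, -6)*(-24) = 78 - 3*3*(-24) = 78 - 9*(-24) = 78 + 216 = 294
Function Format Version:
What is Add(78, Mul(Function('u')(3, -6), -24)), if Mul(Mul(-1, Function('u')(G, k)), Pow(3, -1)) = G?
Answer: 294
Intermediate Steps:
Function('u')(G, k) = Mul(-3, G)
Add(78, Mul(Function('u')(3, -6), -24)) = Add(78, Mul(Mul(-3, 3), -24)) = Add(78, Mul(-9, -24)) = Add(78, 216) = 294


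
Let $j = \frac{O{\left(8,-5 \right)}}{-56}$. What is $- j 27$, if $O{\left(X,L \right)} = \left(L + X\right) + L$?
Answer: $- \frac{27}{28} \approx -0.96429$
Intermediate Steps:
$O{\left(X,L \right)} = X + 2 L$
$j = \frac{1}{28}$ ($j = \frac{8 + 2 \left(-5\right)}{-56} = \left(8 - 10\right) \left(- \frac{1}{56}\right) = \left(-2\right) \left(- \frac{1}{56}\right) = \frac{1}{28} \approx 0.035714$)
$- j 27 = \left(-1\right) \frac{1}{28} \cdot 27 = \left(- \frac{1}{28}\right) 27 = - \frac{27}{28}$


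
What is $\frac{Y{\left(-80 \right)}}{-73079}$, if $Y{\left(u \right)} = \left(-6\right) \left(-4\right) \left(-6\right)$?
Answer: $\frac{144}{73079} \approx 0.0019705$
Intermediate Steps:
$Y{\left(u \right)} = -144$ ($Y{\left(u \right)} = 24 \left(-6\right) = -144$)
$\frac{Y{\left(-80 \right)}}{-73079} = - \frac{144}{-73079} = \left(-144\right) \left(- \frac{1}{73079}\right) = \frac{144}{73079}$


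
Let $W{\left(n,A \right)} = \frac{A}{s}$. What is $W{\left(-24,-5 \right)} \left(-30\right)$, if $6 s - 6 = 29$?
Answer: $\frac{180}{7} \approx 25.714$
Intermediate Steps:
$s = \frac{35}{6}$ ($s = 1 + \frac{1}{6} \cdot 29 = 1 + \frac{29}{6} = \frac{35}{6} \approx 5.8333$)
$W{\left(n,A \right)} = \frac{6 A}{35}$ ($W{\left(n,A \right)} = \frac{A}{\frac{35}{6}} = A \frac{6}{35} = \frac{6 A}{35}$)
$W{\left(-24,-5 \right)} \left(-30\right) = \frac{6}{35} \left(-5\right) \left(-30\right) = \left(- \frac{6}{7}\right) \left(-30\right) = \frac{180}{7}$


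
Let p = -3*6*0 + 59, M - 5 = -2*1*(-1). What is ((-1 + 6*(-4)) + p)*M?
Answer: 238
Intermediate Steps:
M = 7 (M = 5 - 2*1*(-1) = 5 - 2*(-1) = 5 + 2 = 7)
p = 59 (p = -18*0 + 59 = 0 + 59 = 59)
((-1 + 6*(-4)) + p)*M = ((-1 + 6*(-4)) + 59)*7 = ((-1 - 24) + 59)*7 = (-25 + 59)*7 = 34*7 = 238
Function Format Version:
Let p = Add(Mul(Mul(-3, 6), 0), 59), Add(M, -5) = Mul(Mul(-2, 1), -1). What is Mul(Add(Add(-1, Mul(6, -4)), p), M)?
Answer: 238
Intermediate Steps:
M = 7 (M = Add(5, Mul(Mul(-2, 1), -1)) = Add(5, Mul(-2, -1)) = Add(5, 2) = 7)
p = 59 (p = Add(Mul(-18, 0), 59) = Add(0, 59) = 59)
Mul(Add(Add(-1, Mul(6, -4)), p), M) = Mul(Add(Add(-1, Mul(6, -4)), 59), 7) = Mul(Add(Add(-1, -24), 59), 7) = Mul(Add(-25, 59), 7) = Mul(34, 7) = 238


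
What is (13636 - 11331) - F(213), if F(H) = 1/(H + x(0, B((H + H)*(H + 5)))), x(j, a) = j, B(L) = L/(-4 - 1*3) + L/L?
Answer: 490964/213 ≈ 2305.0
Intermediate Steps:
B(L) = 1 - L/7 (B(L) = L/(-4 - 3) + 1 = L/(-7) + 1 = L*(-⅐) + 1 = -L/7 + 1 = 1 - L/7)
F(H) = 1/H (F(H) = 1/(H + 0) = 1/H)
(13636 - 11331) - F(213) = (13636 - 11331) - 1/213 = 2305 - 1*1/213 = 2305 - 1/213 = 490964/213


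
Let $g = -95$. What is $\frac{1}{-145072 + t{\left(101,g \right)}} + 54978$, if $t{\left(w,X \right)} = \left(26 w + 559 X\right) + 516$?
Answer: $\frac{10722634229}{195035} \approx 54978.0$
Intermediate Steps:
$t{\left(w,X \right)} = 516 + 26 w + 559 X$
$\frac{1}{-145072 + t{\left(101,g \right)}} + 54978 = \frac{1}{-145072 + \left(516 + 26 \cdot 101 + 559 \left(-95\right)\right)} + 54978 = \frac{1}{-145072 + \left(516 + 2626 - 53105\right)} + 54978 = \frac{1}{-145072 - 49963} + 54978 = \frac{1}{-195035} + 54978 = - \frac{1}{195035} + 54978 = \frac{10722634229}{195035}$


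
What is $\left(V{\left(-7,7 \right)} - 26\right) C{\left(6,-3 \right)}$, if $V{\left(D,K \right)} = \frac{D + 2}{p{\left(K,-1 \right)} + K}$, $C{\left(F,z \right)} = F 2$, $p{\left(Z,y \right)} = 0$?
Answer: $- \frac{2244}{7} \approx -320.57$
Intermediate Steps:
$C{\left(F,z \right)} = 2 F$
$V{\left(D,K \right)} = \frac{2 + D}{K}$ ($V{\left(D,K \right)} = \frac{D + 2}{0 + K} = \frac{2 + D}{K}$)
$\left(V{\left(-7,7 \right)} - 26\right) C{\left(6,-3 \right)} = \left(\frac{2 - 7}{7} - 26\right) 2 \cdot 6 = \left(\frac{1}{7} \left(-5\right) - 26\right) 12 = \left(- \frac{5}{7} - 26\right) 12 = \left(- \frac{187}{7}\right) 12 = - \frac{2244}{7}$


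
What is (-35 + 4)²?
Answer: 961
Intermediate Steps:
(-35 + 4)² = (-31)² = 961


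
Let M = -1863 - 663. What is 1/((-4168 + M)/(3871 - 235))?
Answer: -1818/3347 ≈ -0.54317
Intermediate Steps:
M = -2526
1/((-4168 + M)/(3871 - 235)) = 1/((-4168 - 2526)/(3871 - 235)) = 1/(-6694/3636) = 1/(-6694*1/3636) = 1/(-3347/1818) = -1818/3347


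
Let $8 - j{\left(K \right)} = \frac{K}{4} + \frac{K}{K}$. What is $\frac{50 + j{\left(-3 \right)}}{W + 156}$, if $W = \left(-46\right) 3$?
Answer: $\frac{77}{24} \approx 3.2083$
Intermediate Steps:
$j{\left(K \right)} = 7 - \frac{K}{4}$ ($j{\left(K \right)} = 8 - \left(\frac{K}{4} + \frac{K}{K}\right) = 8 - \left(K \frac{1}{4} + 1\right) = 8 - \left(\frac{K}{4} + 1\right) = 8 - \left(1 + \frac{K}{4}\right) = 7 - \frac{K}{4}$)
$W = -138$
$\frac{50 + j{\left(-3 \right)}}{W + 156} = \frac{50 + \left(7 - - \frac{3}{4}\right)}{-138 + 156} = \frac{50 + \left(7 + \frac{3}{4}\right)}{18} = \left(50 + \frac{31}{4}\right) \frac{1}{18} = \frac{231}{4} \cdot \frac{1}{18} = \frac{77}{24}$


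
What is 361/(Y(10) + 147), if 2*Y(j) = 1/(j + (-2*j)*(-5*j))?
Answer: 729220/296941 ≈ 2.4558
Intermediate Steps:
Y(j) = 1/(2*(j + 10*j**2)) (Y(j) = 1/(2*(j + (-2*j)*(-5*j))) = 1/(2*(j + 10*j**2)))
361/(Y(10) + 147) = 361/((1/2)/(10*(1 + 10*10)) + 147) = 361/((1/2)*(1/10)/(1 + 100) + 147) = 361/((1/2)*(1/10)/101 + 147) = 361/((1/2)*(1/10)*(1/101) + 147) = 361/(1/2020 + 147) = 361/(296941/2020) = (2020/296941)*361 = 729220/296941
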